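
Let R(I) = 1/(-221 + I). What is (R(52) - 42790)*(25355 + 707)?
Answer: -188467639682/169 ≈ -1.1152e+9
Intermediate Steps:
(R(52) - 42790)*(25355 + 707) = (1/(-221 + 52) - 42790)*(25355 + 707) = (1/(-169) - 42790)*26062 = (-1/169 - 42790)*26062 = -7231511/169*26062 = -188467639682/169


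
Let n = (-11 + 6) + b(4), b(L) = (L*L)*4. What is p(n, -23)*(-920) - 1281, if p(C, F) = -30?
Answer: 26319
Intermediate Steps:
b(L) = 4*L**2 (b(L) = L**2*4 = 4*L**2)
n = 59 (n = (-11 + 6) + 4*4**2 = -5 + 4*16 = -5 + 64 = 59)
p(n, -23)*(-920) - 1281 = -30*(-920) - 1281 = 27600 - 1281 = 26319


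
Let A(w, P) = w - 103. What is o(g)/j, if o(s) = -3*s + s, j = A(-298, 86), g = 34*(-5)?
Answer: -340/401 ≈ -0.84788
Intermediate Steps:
g = -170
A(w, P) = -103 + w
j = -401 (j = -103 - 298 = -401)
o(s) = -2*s
o(g)/j = -2*(-170)/(-401) = 340*(-1/401) = -340/401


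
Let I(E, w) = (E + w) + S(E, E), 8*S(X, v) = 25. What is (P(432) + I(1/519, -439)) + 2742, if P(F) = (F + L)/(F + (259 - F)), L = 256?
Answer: 2482791677/1075368 ≈ 2308.8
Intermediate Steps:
S(X, v) = 25/8 (S(X, v) = (⅛)*25 = 25/8)
I(E, w) = 25/8 + E + w (I(E, w) = (E + w) + 25/8 = 25/8 + E + w)
P(F) = 256/259 + F/259 (P(F) = (F + 256)/(F + (259 - F)) = (256 + F)/259 = (256 + F)*(1/259) = 256/259 + F/259)
(P(432) + I(1/519, -439)) + 2742 = ((256/259 + (1/259)*432) + (25/8 + 1/519 - 439)) + 2742 = ((256/259 + 432/259) + (25/8 + 1/519 - 439)) + 2742 = (688/259 - 1809745/4152) + 2742 = -465867379/1075368 + 2742 = 2482791677/1075368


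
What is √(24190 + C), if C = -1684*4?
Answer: √17454 ≈ 132.11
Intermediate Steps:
C = -6736
√(24190 + C) = √(24190 - 6736) = √17454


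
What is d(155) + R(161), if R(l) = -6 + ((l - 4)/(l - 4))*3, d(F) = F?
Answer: 152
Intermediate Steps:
R(l) = -3 (R(l) = -6 + ((-4 + l)/(-4 + l))*3 = -6 + 1*3 = -6 + 3 = -3)
d(155) + R(161) = 155 - 3 = 152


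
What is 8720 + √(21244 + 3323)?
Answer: 8720 + √24567 ≈ 8876.7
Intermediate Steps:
8720 + √(21244 + 3323) = 8720 + √24567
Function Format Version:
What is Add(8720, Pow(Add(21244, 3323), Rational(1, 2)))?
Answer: Add(8720, Pow(24567, Rational(1, 2))) ≈ 8876.7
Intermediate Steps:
Add(8720, Pow(Add(21244, 3323), Rational(1, 2))) = Add(8720, Pow(24567, Rational(1, 2)))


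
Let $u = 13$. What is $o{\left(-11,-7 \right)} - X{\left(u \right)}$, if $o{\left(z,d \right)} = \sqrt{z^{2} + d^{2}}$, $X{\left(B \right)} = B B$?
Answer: $-169 + \sqrt{170} \approx -155.96$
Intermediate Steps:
$X{\left(B \right)} = B^{2}$
$o{\left(z,d \right)} = \sqrt{d^{2} + z^{2}}$
$o{\left(-11,-7 \right)} - X{\left(u \right)} = \sqrt{\left(-7\right)^{2} + \left(-11\right)^{2}} - 13^{2} = \sqrt{49 + 121} - 169 = \sqrt{170} - 169 = -169 + \sqrt{170}$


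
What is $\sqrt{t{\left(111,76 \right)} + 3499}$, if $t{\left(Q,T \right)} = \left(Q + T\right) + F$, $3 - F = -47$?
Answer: $2 \sqrt{934} \approx 61.123$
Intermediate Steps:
$F = 50$ ($F = 3 - -47 = 3 + 47 = 50$)
$t{\left(Q,T \right)} = 50 + Q + T$ ($t{\left(Q,T \right)} = \left(Q + T\right) + 50 = 50 + Q + T$)
$\sqrt{t{\left(111,76 \right)} + 3499} = \sqrt{\left(50 + 111 + 76\right) + 3499} = \sqrt{237 + 3499} = \sqrt{3736} = 2 \sqrt{934}$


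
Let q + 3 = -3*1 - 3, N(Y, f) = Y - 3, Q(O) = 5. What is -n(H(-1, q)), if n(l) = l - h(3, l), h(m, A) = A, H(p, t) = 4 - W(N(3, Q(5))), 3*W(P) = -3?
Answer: 0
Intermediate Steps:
N(Y, f) = -3 + Y
W(P) = -1 (W(P) = (⅓)*(-3) = -1)
q = -9 (q = -3 + (-3*1 - 3) = -3 + (-3 - 3) = -3 - 6 = -9)
H(p, t) = 5 (H(p, t) = 4 - 1*(-1) = 4 + 1 = 5)
n(l) = 0 (n(l) = l - l = 0)
-n(H(-1, q)) = -1*0 = 0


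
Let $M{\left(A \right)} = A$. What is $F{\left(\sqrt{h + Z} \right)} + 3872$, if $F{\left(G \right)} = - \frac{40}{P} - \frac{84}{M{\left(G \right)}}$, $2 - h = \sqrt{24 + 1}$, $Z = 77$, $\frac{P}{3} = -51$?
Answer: $\frac{592456}{153} - \frac{42 \sqrt{74}}{37} \approx 3862.5$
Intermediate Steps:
$P = -153$ ($P = 3 \left(-51\right) = -153$)
$h = -3$ ($h = 2 - \sqrt{24 + 1} = 2 - \sqrt{25} = 2 - 5 = -3$)
$F{\left(G \right)} = \frac{40}{153} - \frac{84}{G}$ ($F{\left(G \right)} = - \frac{40}{-153} - \frac{84}{G} = \left(-40\right) \left(- \frac{1}{153}\right) - \frac{84}{G} = \frac{40}{153} - \frac{84}{G}$)
$F{\left(\sqrt{h + Z} \right)} + 3872 = \left(\frac{40}{153} - \frac{84}{\sqrt{-3 + 77}}\right) + 3872 = \left(\frac{40}{153} - \frac{84}{\sqrt{74}}\right) + 3872 = \left(\frac{40}{153} - 84 \frac{\sqrt{74}}{74}\right) + 3872 = \left(\frac{40}{153} - \frac{42 \sqrt{74}}{37}\right) + 3872 = \frac{592456}{153} - \frac{42 \sqrt{74}}{37}$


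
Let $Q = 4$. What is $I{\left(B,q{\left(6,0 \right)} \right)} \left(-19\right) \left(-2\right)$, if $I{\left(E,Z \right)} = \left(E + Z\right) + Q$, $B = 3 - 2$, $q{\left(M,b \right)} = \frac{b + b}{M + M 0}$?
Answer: $190$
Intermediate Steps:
$q{\left(M,b \right)} = \frac{2 b}{M}$ ($q{\left(M,b \right)} = \frac{2 b}{M + 0} = \frac{2 b}{M}$)
$B = 1$
$I{\left(E,Z \right)} = 4 + E + Z$ ($I{\left(E,Z \right)} = \left(E + Z\right) + 4 = 4 + E + Z$)
$I{\left(B,q{\left(6,0 \right)} \right)} \left(-19\right) \left(-2\right) = \left(4 + 1 + 2 \cdot 0 \cdot \frac{1}{6}\right) \left(-19\right) \left(-2\right) = \left(4 + 1 + 0\right) \left(-19\right) \left(-2\right) = 5 \left(-19\right) \left(-2\right) = \left(-95\right) \left(-2\right) = 190$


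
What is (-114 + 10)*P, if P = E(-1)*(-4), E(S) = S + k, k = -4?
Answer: -2080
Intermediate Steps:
E(S) = -4 + S (E(S) = S - 4 = -4 + S)
P = 20 (P = (-4 - 1)*(-4) = -5*(-4) = 20)
(-114 + 10)*P = (-114 + 10)*20 = -104*20 = -2080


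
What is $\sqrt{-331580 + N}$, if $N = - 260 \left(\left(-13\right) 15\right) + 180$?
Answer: $10 i \sqrt{2807} \approx 529.81 i$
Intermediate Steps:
$N = 50880$ ($N = \left(-260\right) \left(-195\right) + 180 = 50700 + 180 = 50880$)
$\sqrt{-331580 + N} = \sqrt{-331580 + 50880} = \sqrt{-280700} = 10 i \sqrt{2807}$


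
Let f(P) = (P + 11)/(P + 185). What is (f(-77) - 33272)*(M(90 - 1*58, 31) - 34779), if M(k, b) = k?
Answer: 20810221529/18 ≈ 1.1561e+9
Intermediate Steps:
f(P) = (11 + P)/(185 + P)
(f(-77) - 33272)*(M(90 - 1*58, 31) - 34779) = ((11 - 77)/(185 - 77) - 33272)*((90 - 1*58) - 34779) = (-66/108 - 33272)*((90 - 58) - 34779) = ((1/108)*(-66) - 33272)*(32 - 34779) = (-11/18 - 33272)*(-34747) = -598907/18*(-34747) = 20810221529/18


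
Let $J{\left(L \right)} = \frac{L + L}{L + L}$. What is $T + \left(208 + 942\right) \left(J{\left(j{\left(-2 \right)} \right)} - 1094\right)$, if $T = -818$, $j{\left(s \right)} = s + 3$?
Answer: $-1257768$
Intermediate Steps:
$j{\left(s \right)} = 3 + s$
$J{\left(L \right)} = 1$ ($J{\left(L \right)} = \frac{2 L}{2 L} = 2 L \frac{1}{2 L} = 1$)
$T + \left(208 + 942\right) \left(J{\left(j{\left(-2 \right)} \right)} - 1094\right) = -818 + \left(208 + 942\right) \left(1 - 1094\right) = -818 + 1150 \left(-1093\right) = -818 - 1256950 = -1257768$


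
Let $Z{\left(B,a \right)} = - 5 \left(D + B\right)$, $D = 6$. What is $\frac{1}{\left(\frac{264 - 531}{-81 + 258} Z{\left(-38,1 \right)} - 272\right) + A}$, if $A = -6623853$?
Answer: $- \frac{59}{390837615} \approx -1.5096 \cdot 10^{-7}$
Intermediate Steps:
$Z{\left(B,a \right)} = -30 - 5 B$ ($Z{\left(B,a \right)} = - 5 \left(6 + B\right) = -30 - 5 B$)
$\frac{1}{\left(\frac{264 - 531}{-81 + 258} Z{\left(-38,1 \right)} - 272\right) + A} = \frac{1}{\left(\frac{264 - 531}{-81 + 258} \left(-30 - -190\right) - 272\right) - 6623853} = \frac{1}{\left(- \frac{267}{177} \left(-30 + 190\right) - 272\right) - 6623853} = \frac{1}{\left(\left(-267\right) \frac{1}{177} \cdot 160 - 272\right) - 6623853} = \frac{1}{\left(\left(- \frac{89}{59}\right) 160 - 272\right) - 6623853} = \frac{1}{\left(- \frac{14240}{59} - 272\right) - 6623853} = \frac{1}{- \frac{30288}{59} - 6623853} = \frac{1}{- \frac{390837615}{59}} = - \frac{59}{390837615}$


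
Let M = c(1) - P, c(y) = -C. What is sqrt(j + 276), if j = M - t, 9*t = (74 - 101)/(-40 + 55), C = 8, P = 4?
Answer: sqrt(6605)/5 ≈ 16.254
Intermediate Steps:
t = -1/5 (t = ((74 - 101)/(-40 + 55))/9 = (-27/15)/9 = (-27*1/15)/9 = (1/9)*(-9/5) = -1/5 ≈ -0.20000)
c(y) = -8 (c(y) = -1*8 = -8)
M = -12 (M = -8 - 1*4 = -8 - 4 = -12)
j = -59/5 (j = -12 - 1*(-1/5) = -12 + 1/5 = -59/5 ≈ -11.800)
sqrt(j + 276) = sqrt(-59/5 + 276) = sqrt(1321/5) = sqrt(6605)/5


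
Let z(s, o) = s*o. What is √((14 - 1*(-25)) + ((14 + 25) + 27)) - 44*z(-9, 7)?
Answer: 2772 + √105 ≈ 2782.2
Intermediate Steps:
z(s, o) = o*s
√((14 - 1*(-25)) + ((14 + 25) + 27)) - 44*z(-9, 7) = √((14 - 1*(-25)) + ((14 + 25) + 27)) - 308*(-9) = √((14 + 25) + (39 + 27)) - 44*(-63) = √(39 + 66) + 2772 = √105 + 2772 = 2772 + √105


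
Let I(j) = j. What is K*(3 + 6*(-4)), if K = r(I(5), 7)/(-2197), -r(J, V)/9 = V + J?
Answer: -2268/2197 ≈ -1.0323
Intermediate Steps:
r(J, V) = -9*J - 9*V (r(J, V) = -9*(V + J) = -9*(J + V) = -9*J - 9*V)
K = 108/2197 (K = (-9*5 - 9*7)/(-2197) = (-45 - 63)*(-1/2197) = -108*(-1/2197) = 108/2197 ≈ 0.049158)
K*(3 + 6*(-4)) = 108*(3 + 6*(-4))/2197 = 108*(3 - 24)/2197 = (108/2197)*(-21) = -2268/2197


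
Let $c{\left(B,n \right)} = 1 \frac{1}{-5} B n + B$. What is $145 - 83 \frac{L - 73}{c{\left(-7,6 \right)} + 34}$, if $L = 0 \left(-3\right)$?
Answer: $\frac{55960}{177} \approx 316.16$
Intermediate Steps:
$L = 0$
$c{\left(B,n \right)} = B - \frac{B n}{5}$ ($c{\left(B,n \right)} = 1 \left(- \frac{1}{5}\right) B n + B = - \frac{B}{5} n + B = - \frac{B n}{5} + B = B - \frac{B n}{5}$)
$145 - 83 \frac{L - 73}{c{\left(-7,6 \right)} + 34} = 145 - 83 \frac{0 - 73}{\frac{1}{5} \left(-7\right) \left(5 - 6\right) + 34} = 145 - 83 \left(- \frac{73}{\frac{1}{5} \left(-7\right) \left(5 - 6\right) + 34}\right) = 145 - 83 \left(- \frac{73}{\frac{1}{5} \left(-7\right) \left(-1\right) + 34}\right) = 145 - 83 \left(- \frac{73}{\frac{7}{5} + 34}\right) = 145 - 83 \left(- \frac{73}{\frac{177}{5}}\right) = 145 - 83 \left(\left(-73\right) \frac{5}{177}\right) = 145 - - \frac{30295}{177} = 145 + \frac{30295}{177} = \frac{55960}{177}$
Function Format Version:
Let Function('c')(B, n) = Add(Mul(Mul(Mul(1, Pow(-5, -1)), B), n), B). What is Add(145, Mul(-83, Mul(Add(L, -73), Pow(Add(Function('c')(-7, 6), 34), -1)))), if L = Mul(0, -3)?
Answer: Rational(55960, 177) ≈ 316.16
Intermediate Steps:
L = 0
Function('c')(B, n) = Add(B, Mul(Rational(-1, 5), B, n)) (Function('c')(B, n) = Add(Mul(Mul(Mul(1, Rational(-1, 5)), B), n), B) = Add(Mul(Mul(Rational(-1, 5), B), n), B) = Add(Mul(Rational(-1, 5), B, n), B) = Add(B, Mul(Rational(-1, 5), B, n)))
Add(145, Mul(-83, Mul(Add(L, -73), Pow(Add(Function('c')(-7, 6), 34), -1)))) = Add(145, Mul(-83, Mul(Add(0, -73), Pow(Add(Mul(Rational(1, 5), -7, Add(5, Mul(-1, 6))), 34), -1)))) = Add(145, Mul(-83, Mul(-73, Pow(Add(Mul(Rational(1, 5), -7, Add(5, -6)), 34), -1)))) = Add(145, Mul(-83, Mul(-73, Pow(Add(Mul(Rational(1, 5), -7, -1), 34), -1)))) = Add(145, Mul(-83, Mul(-73, Pow(Add(Rational(7, 5), 34), -1)))) = Add(145, Mul(-83, Mul(-73, Pow(Rational(177, 5), -1)))) = Add(145, Mul(-83, Mul(-73, Rational(5, 177)))) = Add(145, Mul(-83, Rational(-365, 177))) = Add(145, Rational(30295, 177)) = Rational(55960, 177)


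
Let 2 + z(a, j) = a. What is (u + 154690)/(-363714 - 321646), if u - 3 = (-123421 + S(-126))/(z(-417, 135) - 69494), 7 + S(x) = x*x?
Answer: -10815159261/47915573680 ≈ -0.22571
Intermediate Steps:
S(x) = -7 + x**2 (S(x) = -7 + x*x = -7 + x**2)
z(a, j) = -2 + a
u = 317291/69913 (u = 3 + (-123421 + (-7 + (-126)**2))/((-2 - 417) - 69494) = 3 + (-123421 + (-7 + 15876))/(-419 - 69494) = 3 + (-123421 + 15869)/(-69913) = 3 - 107552*(-1/69913) = 3 + 107552/69913 = 317291/69913 ≈ 4.5384)
(u + 154690)/(-363714 - 321646) = (317291/69913 + 154690)/(-363714 - 321646) = (10815159261/69913)/(-685360) = (10815159261/69913)*(-1/685360) = -10815159261/47915573680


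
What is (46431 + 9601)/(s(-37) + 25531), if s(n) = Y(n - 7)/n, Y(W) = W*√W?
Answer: 16185347488/7374859833 - 16585472*I*√11/81123458163 ≈ 2.1947 - 0.00067807*I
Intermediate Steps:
Y(W) = W^(3/2)
s(n) = (-7 + n)^(3/2)/n (s(n) = (n - 7)^(3/2)/n = (-7 + n)^(3/2)/n)
(46431 + 9601)/(s(-37) + 25531) = (46431 + 9601)/((-7 - 37)^(3/2)/(-37) + 25531) = 56032/(-(-88)*I*√11/37 + 25531) = 56032/(88*I*√11/37 + 25531) = 56032/(25531 + 88*I*√11/37)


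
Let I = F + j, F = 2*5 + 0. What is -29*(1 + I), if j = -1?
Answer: -290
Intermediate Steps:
F = 10 (F = 10 + 0 = 10)
I = 9 (I = 10 - 1 = 9)
-29*(1 + I) = -29*(1 + 9) = -29*10 = -290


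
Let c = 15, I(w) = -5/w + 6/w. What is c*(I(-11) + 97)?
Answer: 15990/11 ≈ 1453.6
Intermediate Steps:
I(w) = 1/w
c*(I(-11) + 97) = 15*(1/(-11) + 97) = 15*(-1/11 + 97) = 15*(1066/11) = 15990/11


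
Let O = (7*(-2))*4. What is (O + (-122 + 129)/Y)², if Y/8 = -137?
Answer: 3767872689/1201216 ≈ 3136.7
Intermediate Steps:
Y = -1096 (Y = 8*(-137) = -1096)
O = -56 (O = -14*4 = -56)
(O + (-122 + 129)/Y)² = (-56 + (-122 + 129)/(-1096))² = (-56 + 7*(-1/1096))² = (-56 - 7/1096)² = (-61383/1096)² = 3767872689/1201216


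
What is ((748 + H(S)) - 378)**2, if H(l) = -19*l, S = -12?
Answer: 357604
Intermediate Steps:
((748 + H(S)) - 378)**2 = ((748 - 19*(-12)) - 378)**2 = ((748 + 228) - 378)**2 = (976 - 378)**2 = 598**2 = 357604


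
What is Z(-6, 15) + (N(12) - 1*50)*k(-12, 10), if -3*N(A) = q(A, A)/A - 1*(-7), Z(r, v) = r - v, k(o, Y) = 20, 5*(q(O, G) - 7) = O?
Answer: -9656/9 ≈ -1072.9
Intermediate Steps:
q(O, G) = 7 + O/5
N(A) = -7/3 - (7 + A/5)/(3*A) (N(A) = -((7 + A/5)/A - 1*(-7))/3 = -((7 + A/5)/A + 7)/3 = -(7 + (7 + A/5)/A)/3 = -7/3 - (7 + A/5)/(3*A))
Z(-6, 15) + (N(12) - 1*50)*k(-12, 10) = (-6 - 1*15) + ((1/15)*(-35 - 36*12)/12 - 1*50)*20 = (-6 - 15) + ((1/15)*(1/12)*(-35 - 432) - 50)*20 = -21 + ((1/15)*(1/12)*(-467) - 50)*20 = -21 + (-467/180 - 50)*20 = -21 - 9467/180*20 = -21 - 9467/9 = -9656/9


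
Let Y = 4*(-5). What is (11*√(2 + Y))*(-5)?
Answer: -165*I*√2 ≈ -233.35*I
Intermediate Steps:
Y = -20
(11*√(2 + Y))*(-5) = (11*√(2 - 20))*(-5) = (11*√(-18))*(-5) = (11*(3*I*√2))*(-5) = (33*I*√2)*(-5) = -165*I*√2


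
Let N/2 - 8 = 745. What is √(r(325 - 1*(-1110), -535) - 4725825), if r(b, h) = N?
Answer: I*√4724319 ≈ 2173.6*I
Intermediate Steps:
N = 1506 (N = 16 + 2*745 = 16 + 1490 = 1506)
r(b, h) = 1506
√(r(325 - 1*(-1110), -535) - 4725825) = √(1506 - 4725825) = √(-4724319) = I*√4724319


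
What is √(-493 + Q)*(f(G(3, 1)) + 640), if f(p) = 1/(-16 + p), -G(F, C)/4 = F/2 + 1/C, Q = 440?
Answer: 16639*I*√53/26 ≈ 4659.0*I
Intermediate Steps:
G(F, C) = -4/C - 2*F (G(F, C) = -4*(F/2 + 1/C) = -4*(1/C + F/2) = -4/C - 2*F)
√(-493 + Q)*(f(G(3, 1)) + 640) = √(-493 + 440)*(1/(-16 + (-4/1 - 2*3)) + 640) = √(-53)*(1/(-16 + (-4*1 - 6)) + 640) = (I*√53)*(1/(-16 + (-4 - 6)) + 640) = (I*√53)*(1/(-16 - 10) + 640) = (I*√53)*(1/(-26) + 640) = (I*√53)*(-1/26 + 640) = (I*√53)*(16639/26) = 16639*I*√53/26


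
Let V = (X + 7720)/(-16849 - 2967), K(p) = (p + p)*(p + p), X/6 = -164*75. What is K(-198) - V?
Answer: 388424972/2477 ≈ 1.5681e+5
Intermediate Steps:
X = -73800 (X = 6*(-164*75) = 6*(-12300) = -73800)
K(p) = 4*p² (K(p) = (2*p)*(2*p) = 4*p²)
V = 8260/2477 (V = (-73800 + 7720)/(-16849 - 2967) = -66080/(-19816) = -66080*(-1/19816) = 8260/2477 ≈ 3.3347)
K(-198) - V = 4*(-198)² - 1*8260/2477 = 4*39204 - 8260/2477 = 156816 - 8260/2477 = 388424972/2477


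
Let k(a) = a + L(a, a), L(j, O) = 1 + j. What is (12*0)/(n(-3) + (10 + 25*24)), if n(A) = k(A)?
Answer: 0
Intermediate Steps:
k(a) = 1 + 2*a (k(a) = a + (1 + a) = 1 + 2*a)
n(A) = 1 + 2*A
(12*0)/(n(-3) + (10 + 25*24)) = (12*0)/((1 + 2*(-3)) + (10 + 25*24)) = 0/((1 - 6) + (10 + 600)) = 0/(-5 + 610) = 0/605 = 0*(1/605) = 0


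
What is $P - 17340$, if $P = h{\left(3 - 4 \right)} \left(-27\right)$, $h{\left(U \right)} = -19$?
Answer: $-16827$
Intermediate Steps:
$P = 513$ ($P = \left(-19\right) \left(-27\right) = 513$)
$P - 17340 = 513 - 17340 = -16827$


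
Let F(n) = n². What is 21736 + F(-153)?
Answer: 45145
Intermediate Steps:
21736 + F(-153) = 21736 + (-153)² = 21736 + 23409 = 45145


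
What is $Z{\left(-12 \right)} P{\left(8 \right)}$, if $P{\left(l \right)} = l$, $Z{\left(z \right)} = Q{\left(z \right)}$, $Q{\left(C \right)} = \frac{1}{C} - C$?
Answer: $\frac{286}{3} \approx 95.333$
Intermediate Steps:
$Z{\left(z \right)} = \frac{1}{z} - z$
$Z{\left(-12 \right)} P{\left(8 \right)} = \left(\frac{1}{-12} - -12\right) 8 = \left(- \frac{1}{12} + 12\right) 8 = \frac{143}{12} \cdot 8 = \frac{286}{3}$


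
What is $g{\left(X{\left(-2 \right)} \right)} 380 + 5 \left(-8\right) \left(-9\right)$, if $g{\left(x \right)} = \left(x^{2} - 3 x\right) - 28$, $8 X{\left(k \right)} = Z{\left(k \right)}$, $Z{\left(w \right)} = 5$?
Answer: $- \frac{173505}{16} \approx -10844.0$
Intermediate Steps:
$X{\left(k \right)} = \frac{5}{8}$ ($X{\left(k \right)} = \frac{1}{8} \cdot 5 = \frac{5}{8}$)
$g{\left(x \right)} = -28 + x^{2} - 3 x$
$g{\left(X{\left(-2 \right)} \right)} 380 + 5 \left(-8\right) \left(-9\right) = \left(-28 + \left(\frac{5}{8}\right)^{2} - \frac{15}{8}\right) 380 + 5 \left(-8\right) \left(-9\right) = \left(-28 + \frac{25}{64} - \frac{15}{8}\right) 380 - -360 = \left(- \frac{1887}{64}\right) 380 + 360 = - \frac{179265}{16} + 360 = - \frac{173505}{16}$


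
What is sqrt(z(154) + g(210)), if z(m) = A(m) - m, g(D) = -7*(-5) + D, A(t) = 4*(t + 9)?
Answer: sqrt(743) ≈ 27.258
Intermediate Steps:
A(t) = 36 + 4*t (A(t) = 4*(9 + t) = 36 + 4*t)
g(D) = 35 + D
z(m) = 36 + 3*m (z(m) = (36 + 4*m) - m = 36 + 3*m)
sqrt(z(154) + g(210)) = sqrt((36 + 3*154) + (35 + 210)) = sqrt((36 + 462) + 245) = sqrt(498 + 245) = sqrt(743)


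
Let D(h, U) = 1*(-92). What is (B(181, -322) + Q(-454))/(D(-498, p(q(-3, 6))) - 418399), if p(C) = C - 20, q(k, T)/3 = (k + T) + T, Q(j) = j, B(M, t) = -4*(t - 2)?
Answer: -842/418491 ≈ -0.0020120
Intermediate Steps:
B(M, t) = 8 - 4*t (B(M, t) = -4*(-2 + t) = 8 - 4*t)
q(k, T) = 3*k + 6*T (q(k, T) = 3*((k + T) + T) = 3*((T + k) + T) = 3*(k + 2*T) = 3*k + 6*T)
p(C) = -20 + C
D(h, U) = -92
(B(181, -322) + Q(-454))/(D(-498, p(q(-3, 6))) - 418399) = ((8 - 4*(-322)) - 454)/(-92 - 418399) = ((8 + 1288) - 454)/(-418491) = (1296 - 454)*(-1/418491) = 842*(-1/418491) = -842/418491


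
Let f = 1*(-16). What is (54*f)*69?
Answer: -59616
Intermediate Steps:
f = -16
(54*f)*69 = (54*(-16))*69 = -864*69 = -59616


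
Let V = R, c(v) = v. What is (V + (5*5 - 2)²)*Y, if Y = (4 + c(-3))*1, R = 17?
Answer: 546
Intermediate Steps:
V = 17
Y = 1 (Y = (4 - 3)*1 = 1*1 = 1)
(V + (5*5 - 2)²)*Y = (17 + (5*5 - 2)²)*1 = (17 + (25 - 2)²)*1 = (17 + 23²)*1 = (17 + 529)*1 = 546*1 = 546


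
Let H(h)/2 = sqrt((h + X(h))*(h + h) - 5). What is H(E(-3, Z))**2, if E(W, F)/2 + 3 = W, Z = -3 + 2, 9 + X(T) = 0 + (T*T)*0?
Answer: 1996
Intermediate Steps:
X(T) = -9 (X(T) = -9 + (0 + (T*T)*0) = -9 + (0 + T**2*0) = -9 + (0 + 0) = -9 + 0 = -9)
Z = -1
E(W, F) = -6 + 2*W
H(h) = 2*sqrt(-5 + 2*h*(-9 + h)) (H(h) = 2*sqrt((h - 9)*(h + h) - 5) = 2*sqrt((-9 + h)*(2*h) - 5) = 2*sqrt(2*h*(-9 + h) - 5) = 2*sqrt(-5 + 2*h*(-9 + h)))
H(E(-3, Z))**2 = (2*sqrt(-5 - 18*(-6 + 2*(-3)) + 2*(-6 + 2*(-3))**2))**2 = (2*sqrt(-5 - 18*(-6 - 6) + 2*(-6 - 6)**2))**2 = (2*sqrt(-5 - 18*(-12) + 2*(-12)**2))**2 = (2*sqrt(-5 + 216 + 2*144))**2 = (2*sqrt(-5 + 216 + 288))**2 = (2*sqrt(499))**2 = 1996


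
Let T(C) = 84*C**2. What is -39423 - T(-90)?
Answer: -719823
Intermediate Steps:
-39423 - T(-90) = -39423 - 84*(-90)**2 = -39423 - 84*8100 = -39423 - 1*680400 = -39423 - 680400 = -719823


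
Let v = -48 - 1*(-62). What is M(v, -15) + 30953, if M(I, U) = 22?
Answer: 30975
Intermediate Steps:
v = 14 (v = -48 + 62 = 14)
M(v, -15) + 30953 = 22 + 30953 = 30975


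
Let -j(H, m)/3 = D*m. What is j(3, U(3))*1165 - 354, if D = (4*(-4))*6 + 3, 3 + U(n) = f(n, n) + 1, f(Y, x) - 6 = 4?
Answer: 2599926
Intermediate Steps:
f(Y, x) = 10 (f(Y, x) = 6 + 4 = 10)
U(n) = 8 (U(n) = -3 + (10 + 1) = -3 + 11 = 8)
D = -93 (D = -16*6 + 3 = -96 + 3 = -93)
j(H, m) = 279*m (j(H, m) = -(-279)*m = 279*m)
j(3, U(3))*1165 - 354 = (279*8)*1165 - 354 = 2232*1165 - 354 = 2600280 - 354 = 2599926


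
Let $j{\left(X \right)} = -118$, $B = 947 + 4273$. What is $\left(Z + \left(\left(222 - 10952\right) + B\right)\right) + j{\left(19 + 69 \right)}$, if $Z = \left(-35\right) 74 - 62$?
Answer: $-8280$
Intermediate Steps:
$B = 5220$
$Z = -2652$ ($Z = -2590 - 62 = -2652$)
$\left(Z + \left(\left(222 - 10952\right) + B\right)\right) + j{\left(19 + 69 \right)} = \left(-2652 + \left(\left(222 - 10952\right) + 5220\right)\right) - 118 = \left(-2652 + \left(-10730 + 5220\right)\right) - 118 = \left(-2652 - 5510\right) - 118 = -8162 - 118 = -8280$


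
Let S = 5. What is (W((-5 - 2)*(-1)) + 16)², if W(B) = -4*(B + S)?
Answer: 1024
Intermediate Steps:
W(B) = -20 - 4*B (W(B) = -4*(B + 5) = -4*(5 + B) = -20 - 4*B)
(W((-5 - 2)*(-1)) + 16)² = ((-20 - 4*(-5 - 2)*(-1)) + 16)² = ((-20 - (-28)*(-1)) + 16)² = ((-20 - 4*7) + 16)² = ((-20 - 28) + 16)² = (-48 + 16)² = (-32)² = 1024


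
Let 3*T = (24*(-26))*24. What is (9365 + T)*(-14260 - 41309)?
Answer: -243003237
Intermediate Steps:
T = -4992 (T = ((24*(-26))*24)/3 = (-624*24)/3 = (1/3)*(-14976) = -4992)
(9365 + T)*(-14260 - 41309) = (9365 - 4992)*(-14260 - 41309) = 4373*(-55569) = -243003237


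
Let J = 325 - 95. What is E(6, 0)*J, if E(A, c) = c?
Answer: 0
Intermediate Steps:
J = 230
E(6, 0)*J = 0*230 = 0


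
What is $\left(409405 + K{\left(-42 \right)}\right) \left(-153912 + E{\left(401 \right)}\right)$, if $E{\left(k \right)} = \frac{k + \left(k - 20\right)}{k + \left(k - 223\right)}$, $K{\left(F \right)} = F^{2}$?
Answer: $- \frac{36641023636954}{579} \approx -6.3283 \cdot 10^{10}$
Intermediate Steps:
$E{\left(k \right)} = \frac{-20 + 2 k}{-223 + 2 k}$ ($E{\left(k \right)} = \frac{k + \left(k - 20\right)}{k + \left(-223 + k\right)} = \frac{k + \left(-20 + k\right)}{-223 + 2 k} = \frac{-20 + 2 k}{-223 + 2 k}$)
$\left(409405 + K{\left(-42 \right)}\right) \left(-153912 + E{\left(401 \right)}\right) = \left(409405 + \left(-42\right)^{2}\right) \left(-153912 + \frac{2 \left(-10 + 401\right)}{-223 + 2 \cdot 401}\right) = \left(409405 + 1764\right) \left(-153912 + 2 \frac{1}{-223 + 802} \cdot 391\right) = 411169 \left(-153912 + 2 \cdot \frac{1}{579} \cdot 391\right) = 411169 \left(-153912 + \frac{782}{579}\right) = 411169 \left(- \frac{89114266}{579}\right) = - \frac{36641023636954}{579}$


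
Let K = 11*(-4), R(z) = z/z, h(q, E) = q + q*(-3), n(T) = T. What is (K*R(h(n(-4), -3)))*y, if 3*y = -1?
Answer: 44/3 ≈ 14.667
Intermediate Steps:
y = -⅓ (y = (⅓)*(-1) = -⅓ ≈ -0.33333)
h(q, E) = -2*q (h(q, E) = q - 3*q = -2*q)
R(z) = 1
K = -44
(K*R(h(n(-4), -3)))*y = -44*1*(-⅓) = -44*(-⅓) = 44/3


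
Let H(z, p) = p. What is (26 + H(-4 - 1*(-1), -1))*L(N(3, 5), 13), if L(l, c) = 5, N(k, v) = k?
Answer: 125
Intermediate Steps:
(26 + H(-4 - 1*(-1), -1))*L(N(3, 5), 13) = (26 - 1)*5 = 25*5 = 125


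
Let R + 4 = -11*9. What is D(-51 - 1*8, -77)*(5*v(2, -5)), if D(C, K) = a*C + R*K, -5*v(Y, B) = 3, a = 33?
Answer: -17952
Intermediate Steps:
v(Y, B) = -⅗ (v(Y, B) = -⅕*3 = -⅗)
R = -103 (R = -4 - 11*9 = -4 - 99 = -103)
D(C, K) = -103*K + 33*C (D(C, K) = 33*C - 103*K = -103*K + 33*C)
D(-51 - 1*8, -77)*(5*v(2, -5)) = (-103*(-77) + 33*(-51 - 1*8))*(5*(-⅗)) = (7931 + 33*(-51 - 8))*(-3) = (7931 + 33*(-59))*(-3) = (7931 - 1947)*(-3) = 5984*(-3) = -17952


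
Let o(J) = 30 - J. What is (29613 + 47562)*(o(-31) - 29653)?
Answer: -2283762600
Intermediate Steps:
(29613 + 47562)*(o(-31) - 29653) = (29613 + 47562)*((30 - 1*(-31)) - 29653) = 77175*((30 + 31) - 29653) = 77175*(61 - 29653) = 77175*(-29592) = -2283762600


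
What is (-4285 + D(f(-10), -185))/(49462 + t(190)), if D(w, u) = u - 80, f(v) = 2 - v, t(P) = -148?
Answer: -2275/24657 ≈ -0.092266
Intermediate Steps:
D(w, u) = -80 + u
(-4285 + D(f(-10), -185))/(49462 + t(190)) = (-4285 + (-80 - 185))/(49462 - 148) = (-4285 - 265)/49314 = -4550*1/49314 = -2275/24657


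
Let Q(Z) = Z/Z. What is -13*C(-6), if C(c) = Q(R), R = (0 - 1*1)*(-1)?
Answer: -13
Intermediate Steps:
R = 1 (R = (0 - 1)*(-1) = -1*(-1) = 1)
Q(Z) = 1
C(c) = 1
-13*C(-6) = -13*1 = -13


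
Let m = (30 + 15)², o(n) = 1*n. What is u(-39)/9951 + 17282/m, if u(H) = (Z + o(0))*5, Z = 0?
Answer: 17282/2025 ≈ 8.5343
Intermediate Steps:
o(n) = n
u(H) = 0 (u(H) = (0 + 0)*5 = 0*5 = 0)
m = 2025 (m = 45² = 2025)
u(-39)/9951 + 17282/m = 0/9951 + 17282/2025 = 0*(1/9951) + 17282*(1/2025) = 0 + 17282/2025 = 17282/2025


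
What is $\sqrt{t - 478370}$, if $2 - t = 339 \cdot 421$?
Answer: $i \sqrt{621087} \approx 788.09 i$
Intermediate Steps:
$t = -142717$ ($t = 2 - 339 \cdot 421 = 2 - 142719 = -142717$)
$\sqrt{t - 478370} = \sqrt{-142717 - 478370} = \sqrt{-621087} = i \sqrt{621087}$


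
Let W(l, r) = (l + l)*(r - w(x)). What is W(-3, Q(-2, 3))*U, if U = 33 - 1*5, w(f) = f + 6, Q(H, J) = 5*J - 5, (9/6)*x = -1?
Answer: -784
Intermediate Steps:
x = -⅔ (x = (⅔)*(-1) = -⅔ ≈ -0.66667)
Q(H, J) = -5 + 5*J
w(f) = 6 + f
W(l, r) = 2*l*(-16/3 + r) (W(l, r) = (l + l)*(r - (6 - ⅔)) = (2*l)*(r - 1*16/3) = (2*l)*(r - 16/3) = (2*l)*(-16/3 + r) = 2*l*(-16/3 + r))
U = 28 (U = 33 - 5 = 28)
W(-3, Q(-2, 3))*U = ((⅔)*(-3)*(-16 + 3*(-5 + 5*3)))*28 = ((⅔)*(-3)*(-16 + 3*(-5 + 15)))*28 = ((⅔)*(-3)*(-16 + 3*10))*28 = ((⅔)*(-3)*(-16 + 30))*28 = ((⅔)*(-3)*14)*28 = -28*28 = -784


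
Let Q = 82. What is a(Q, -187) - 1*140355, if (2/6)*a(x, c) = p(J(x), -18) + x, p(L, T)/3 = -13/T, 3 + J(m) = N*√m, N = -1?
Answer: -280205/2 ≈ -1.4010e+5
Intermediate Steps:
J(m) = -3 - √m
p(L, T) = -39/T (p(L, T) = 3*(-13/T) = -39/T)
a(x, c) = 13/2 + 3*x (a(x, c) = 3*(-39/(-18) + x) = 3*(-39*(-1/18) + x) = 3*(13/6 + x) = 13/2 + 3*x)
a(Q, -187) - 1*140355 = (13/2 + 3*82) - 1*140355 = (13/2 + 246) - 140355 = 505/2 - 140355 = -280205/2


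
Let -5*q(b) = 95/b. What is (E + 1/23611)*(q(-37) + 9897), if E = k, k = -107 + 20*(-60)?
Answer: -11301023607808/873607 ≈ -1.2936e+7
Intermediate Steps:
k = -1307 (k = -107 - 1200 = -1307)
E = -1307
q(b) = -19/b
(E + 1/23611)*(q(-37) + 9897) = (-1307 + 1/23611)*(-19/(-37) + 9897) = (-1307 + 1/23611)*(-19*(-1/37) + 9897) = -30859576*(19/37 + 9897)/23611 = -30859576/23611*366208/37 = -11301023607808/873607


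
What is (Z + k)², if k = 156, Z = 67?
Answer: 49729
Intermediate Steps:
(Z + k)² = (67 + 156)² = 223² = 49729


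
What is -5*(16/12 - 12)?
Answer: 160/3 ≈ 53.333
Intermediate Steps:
-5*(16/12 - 12) = -5*(16*(1/12) - 12) = -5*(4/3 - 12) = -5*(-32/3) = 160/3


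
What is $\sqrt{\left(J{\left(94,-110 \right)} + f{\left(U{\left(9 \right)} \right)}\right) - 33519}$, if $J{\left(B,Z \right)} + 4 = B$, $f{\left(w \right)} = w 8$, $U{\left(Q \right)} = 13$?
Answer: $5 i \sqrt{1333} \approx 182.55 i$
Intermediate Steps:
$f{\left(w \right)} = 8 w$
$J{\left(B,Z \right)} = -4 + B$
$\sqrt{\left(J{\left(94,-110 \right)} + f{\left(U{\left(9 \right)} \right)}\right) - 33519} = \sqrt{\left(\left(-4 + 94\right) + 8 \cdot 13\right) - 33519} = \sqrt{\left(90 + 104\right) - 33519} = \sqrt{194 - 33519} = \sqrt{-33325} = 5 i \sqrt{1333}$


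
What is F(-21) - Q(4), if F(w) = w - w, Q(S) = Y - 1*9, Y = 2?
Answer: 7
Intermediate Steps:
Q(S) = -7 (Q(S) = 2 - 1*9 = 2 - 9 = -7)
F(w) = 0
F(-21) - Q(4) = 0 - 1*(-7) = 0 + 7 = 7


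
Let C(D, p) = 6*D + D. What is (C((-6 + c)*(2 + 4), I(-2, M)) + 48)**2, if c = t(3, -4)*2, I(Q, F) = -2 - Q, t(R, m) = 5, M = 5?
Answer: 46656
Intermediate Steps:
c = 10 (c = 5*2 = 10)
C(D, p) = 7*D
(C((-6 + c)*(2 + 4), I(-2, M)) + 48)**2 = (7*((-6 + 10)*(2 + 4)) + 48)**2 = (7*(4*6) + 48)**2 = (7*24 + 48)**2 = (168 + 48)**2 = 216**2 = 46656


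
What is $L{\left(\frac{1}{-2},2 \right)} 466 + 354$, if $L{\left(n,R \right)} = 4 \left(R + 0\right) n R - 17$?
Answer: $-11296$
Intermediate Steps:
$L{\left(n,R \right)} = -17 + 4 n R^{2}$ ($L{\left(n,R \right)} = 4 R n R - 17 = 4 n R^{2} - 17 = -17 + 4 n R^{2}$)
$L{\left(\frac{1}{-2},2 \right)} 466 + 354 = \left(-17 + \frac{4 \cdot 2^{2}}{-2}\right) 466 + 354 = \left(-17 + 4 \left(- \frac{1}{2}\right) 4\right) 466 + 354 = \left(-17 - 8\right) 466 + 354 = \left(-25\right) 466 + 354 = -11650 + 354 = -11296$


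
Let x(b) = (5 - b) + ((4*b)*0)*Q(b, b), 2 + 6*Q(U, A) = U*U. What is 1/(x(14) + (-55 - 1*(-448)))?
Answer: 1/384 ≈ 0.0026042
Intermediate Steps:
Q(U, A) = -1/3 + U**2/6 (Q(U, A) = -1/3 + (U*U)/6 = -1/3 + U**2/6)
x(b) = 5 - b (x(b) = (5 - b) + ((4*b)*0)*(-1/3 + b**2/6) = (5 - b) + 0*(-1/3 + b**2/6) = (5 - b) + 0 = 5 - b)
1/(x(14) + (-55 - 1*(-448))) = 1/((5 - 1*14) + (-55 - 1*(-448))) = 1/((5 - 14) + (-55 + 448)) = 1/(-9 + 393) = 1/384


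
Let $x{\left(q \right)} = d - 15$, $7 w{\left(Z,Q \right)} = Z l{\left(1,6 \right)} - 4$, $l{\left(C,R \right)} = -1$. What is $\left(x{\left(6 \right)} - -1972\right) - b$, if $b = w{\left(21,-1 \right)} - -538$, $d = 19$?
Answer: $\frac{10091}{7} \approx 1441.6$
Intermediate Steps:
$w{\left(Z,Q \right)} = - \frac{4}{7} - \frac{Z}{7}$ ($w{\left(Z,Q \right)} = \frac{Z \left(-1\right) - 4}{7} = \frac{- Z - 4}{7} = \frac{-4 - Z}{7} = - \frac{4}{7} - \frac{Z}{7}$)
$x{\left(q \right)} = 4$ ($x{\left(q \right)} = 19 - 15 = 4$)
$b = \frac{3741}{7}$ ($b = \left(- \frac{4}{7} - 3\right) - -538 = \left(- \frac{4}{7} - 3\right) + 538 = - \frac{25}{7} + 538 = \frac{3741}{7} \approx 534.43$)
$\left(x{\left(6 \right)} - -1972\right) - b = \left(4 - -1972\right) - \frac{3741}{7} = \left(4 + 1972\right) - \frac{3741}{7} = 1976 - \frac{3741}{7} = \frac{10091}{7}$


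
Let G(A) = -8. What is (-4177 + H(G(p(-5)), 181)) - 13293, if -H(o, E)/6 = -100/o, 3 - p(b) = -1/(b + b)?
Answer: -17545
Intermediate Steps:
p(b) = 3 + 1/(2*b) (p(b) = 3 - (-1)/(b + b) = 3 - (-1)/(2*b) = 3 + 1/(2*b))
H(o, E) = 600/o (H(o, E) = -(-600)/o = 600/o)
(-4177 + H(G(p(-5)), 181)) - 13293 = (-4177 + 600/(-8)) - 13293 = (-4177 + 600*(-1/8)) - 13293 = (-4177 - 75) - 13293 = -4252 - 13293 = -17545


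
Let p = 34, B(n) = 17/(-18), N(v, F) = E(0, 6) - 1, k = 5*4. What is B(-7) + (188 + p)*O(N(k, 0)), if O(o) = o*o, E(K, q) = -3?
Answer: 63919/18 ≈ 3551.1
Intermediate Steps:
k = 20
N(v, F) = -4 (N(v, F) = -3 - 1 = -4)
B(n) = -17/18 (B(n) = 17*(-1/18) = -17/18)
O(o) = o**2
B(-7) + (188 + p)*O(N(k, 0)) = -17/18 + (188 + 34)*(-4)**2 = -17/18 + 222*16 = -17/18 + 3552 = 63919/18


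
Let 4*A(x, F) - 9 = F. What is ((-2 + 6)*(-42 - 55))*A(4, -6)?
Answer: -291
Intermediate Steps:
A(x, F) = 9/4 + F/4
((-2 + 6)*(-42 - 55))*A(4, -6) = ((-2 + 6)*(-42 - 55))*(9/4 + (1/4)*(-6)) = (4*(-97))*(9/4 - 3/2) = -388*3/4 = -291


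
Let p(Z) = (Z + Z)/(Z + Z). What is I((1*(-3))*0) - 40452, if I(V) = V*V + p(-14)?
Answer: -40451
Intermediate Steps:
p(Z) = 1 (p(Z) = (2*Z)/((2*Z)) = (2*Z)*(1/(2*Z)) = 1)
I(V) = 1 + V² (I(V) = V*V + 1 = V² + 1 = 1 + V²)
I((1*(-3))*0) - 40452 = (1 + ((1*(-3))*0)²) - 40452 = (1 + (-3*0)²) - 40452 = (1 + 0²) - 40452 = (1 + 0) - 40452 = 1 - 40452 = -40451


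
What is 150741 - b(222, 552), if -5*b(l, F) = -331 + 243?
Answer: 753617/5 ≈ 1.5072e+5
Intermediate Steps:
b(l, F) = 88/5 (b(l, F) = -(-331 + 243)/5 = -1/5*(-88) = 88/5)
150741 - b(222, 552) = 150741 - 1*88/5 = 150741 - 88/5 = 753617/5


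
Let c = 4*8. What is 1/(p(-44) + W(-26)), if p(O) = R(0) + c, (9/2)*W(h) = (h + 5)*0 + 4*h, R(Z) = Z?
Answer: 9/80 ≈ 0.11250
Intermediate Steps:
c = 32
W(h) = 8*h/9 (W(h) = 2*((h + 5)*0 + 4*h)/9 = 2*((5 + h)*0 + 4*h)/9 = 2*(0 + 4*h)/9 = 2*(4*h)/9 = 8*h/9)
p(O) = 32 (p(O) = 0 + 32 = 32)
1/(p(-44) + W(-26)) = 1/(32 + (8/9)*(-26)) = 1/(32 - 208/9) = 1/(80/9) = 9/80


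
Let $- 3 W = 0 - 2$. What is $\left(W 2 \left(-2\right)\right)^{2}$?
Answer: $\frac{64}{9} \approx 7.1111$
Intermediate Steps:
$W = \frac{2}{3}$ ($W = - \frac{0 - 2}{3} = \left(- \frac{1}{3}\right) \left(-2\right) = \frac{2}{3} \approx 0.66667$)
$\left(W 2 \left(-2\right)\right)^{2} = \left(\frac{2}{3} \cdot 2 \left(-2\right)\right)^{2} = \left(\frac{4}{3} \left(-2\right)\right)^{2} = \left(- \frac{8}{3}\right)^{2} = \frac{64}{9}$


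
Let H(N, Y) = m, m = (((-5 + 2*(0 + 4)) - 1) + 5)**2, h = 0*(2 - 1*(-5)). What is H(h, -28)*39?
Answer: 1911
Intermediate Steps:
h = 0 (h = 0*(2 + 5) = 0*7 = 0)
m = 49 (m = (((-5 + 2*4) - 1) + 5)**2 = (((-5 + 8) - 1) + 5)**2 = ((3 - 1) + 5)**2 = (2 + 5)**2 = 7**2 = 49)
H(N, Y) = 49
H(h, -28)*39 = 49*39 = 1911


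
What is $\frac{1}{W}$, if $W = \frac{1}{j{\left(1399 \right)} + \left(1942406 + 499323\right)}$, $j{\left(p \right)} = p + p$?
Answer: $2444527$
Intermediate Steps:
$j{\left(p \right)} = 2 p$
$W = \frac{1}{2444527}$ ($W = \frac{1}{2 \cdot 1399 + \left(1942406 + 499323\right)} = \frac{1}{2798 + 2441729} = \frac{1}{2444527} \approx 4.0908 \cdot 10^{-7}$)
$\frac{1}{W} = \frac{1}{\frac{1}{2444527}} = 2444527$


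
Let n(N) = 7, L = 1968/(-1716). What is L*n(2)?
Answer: -1148/143 ≈ -8.0280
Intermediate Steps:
L = -164/143 (L = 1968*(-1/1716) = -164/143 ≈ -1.1469)
L*n(2) = -164/143*7 = -1148/143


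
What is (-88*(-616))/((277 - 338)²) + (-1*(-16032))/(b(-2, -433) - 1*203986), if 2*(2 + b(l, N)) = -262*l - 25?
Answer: 21969203072/1516221917 ≈ 14.489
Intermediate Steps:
b(l, N) = -29/2 - 131*l (b(l, N) = -2 + (-262*l - 25)/2 = -2 + (-25 - 262*l)/2 = -2 + (-25/2 - 131*l) = -29/2 - 131*l)
(-88*(-616))/((277 - 338)²) + (-1*(-16032))/(b(-2, -433) - 1*203986) = (-88*(-616))/((277 - 338)²) + (-1*(-16032))/((-29/2 - 131*(-2)) - 1*203986) = 54208/((-61)²) + 16032/((-29/2 + 262) - 203986) = 54208/3721 + 16032/(495/2 - 203986) = 54208*(1/3721) + 16032/(-407477/2) = 54208/3721 + 16032*(-2/407477) = 54208/3721 - 32064/407477 = 21969203072/1516221917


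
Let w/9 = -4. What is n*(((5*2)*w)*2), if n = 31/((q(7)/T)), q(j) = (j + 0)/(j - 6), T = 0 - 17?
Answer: 379440/7 ≈ 54206.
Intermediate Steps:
w = -36 (w = 9*(-4) = -36)
T = -17
q(j) = j/(-6 + j)
n = -527/7 (n = 31/(((7/(-6 + 7))/(-17))) = 31/(((7/1)*(-1/17))) = 31/(((7*1)*(-1/17))) = 31/((7*(-1/17))) = 31/(-7/17) = 31*(-17/7) = -527/7 ≈ -75.286)
n*(((5*2)*w)*2) = -527*(5*2)*(-36)*2/7 = -527*10*(-36)*2/7 = -(-189720)*2/7 = -527/7*(-720) = 379440/7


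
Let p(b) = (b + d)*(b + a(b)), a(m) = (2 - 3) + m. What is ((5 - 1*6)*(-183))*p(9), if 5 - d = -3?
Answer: 52887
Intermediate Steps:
d = 8 (d = 5 - 1*(-3) = 5 + 3 = 8)
a(m) = -1 + m
p(b) = (-1 + 2*b)*(8 + b) (p(b) = (b + 8)*(b + (-1 + b)) = (8 + b)*(-1 + 2*b) = (-1 + 2*b)*(8 + b))
((5 - 1*6)*(-183))*p(9) = ((5 - 1*6)*(-183))*(-8 + 2*9² + 15*9) = ((5 - 6)*(-183))*(-8 + 2*81 + 135) = (-1*(-183))*(-8 + 162 + 135) = 183*289 = 52887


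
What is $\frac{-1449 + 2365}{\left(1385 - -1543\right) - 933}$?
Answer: $\frac{916}{1995} \approx 0.45915$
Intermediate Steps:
$\frac{-1449 + 2365}{\left(1385 - -1543\right) - 933} = \frac{916}{\left(1385 + 1543\right) - 933} = \frac{916}{2928 - 933} = \frac{916}{1995}$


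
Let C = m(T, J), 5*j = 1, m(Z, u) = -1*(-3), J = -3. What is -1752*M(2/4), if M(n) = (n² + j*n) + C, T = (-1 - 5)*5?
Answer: -29346/5 ≈ -5869.2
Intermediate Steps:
T = -30 (T = -6*5 = -30)
m(Z, u) = 3
j = ⅕ (j = (⅕)*1 = ⅕ ≈ 0.20000)
C = 3
M(n) = 3 + n² + n/5 (M(n) = (n² + n/5) + 3 = 3 + n² + n/5)
-1752*M(2/4) = -1752*(3 + (2/4)² + (2/4)/5) = -1752*(3 + (2*(¼))² + (2*(¼))/5) = -1752*(3 + (½)² + (⅕)*(½)) = -1752*(3 + ¼ + ⅒) = -1752*67/20 = -29346/5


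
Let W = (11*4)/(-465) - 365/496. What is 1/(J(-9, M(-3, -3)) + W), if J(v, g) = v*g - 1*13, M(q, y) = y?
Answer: 7440/97981 ≈ 0.075933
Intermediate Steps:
J(v, g) = -13 + g*v (J(v, g) = g*v - 13 = -13 + g*v)
W = -6179/7440 (W = 44*(-1/465) - 365*1/496 = -44/465 - 365/496 = -6179/7440 ≈ -0.83051)
1/(J(-9, M(-3, -3)) + W) = 1/((-13 - 3*(-9)) - 6179/7440) = 1/((-13 + 27) - 6179/7440) = 1/(14 - 6179/7440) = 1/(97981/7440) = 7440/97981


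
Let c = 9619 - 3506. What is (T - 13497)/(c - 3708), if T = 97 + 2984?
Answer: -10416/2405 ≈ -4.3310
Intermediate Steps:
c = 6113
T = 3081
(T - 13497)/(c - 3708) = (3081 - 13497)/(6113 - 3708) = -10416/2405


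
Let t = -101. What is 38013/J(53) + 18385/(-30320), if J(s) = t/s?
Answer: -12217445473/612464 ≈ -19948.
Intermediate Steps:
J(s) = -101/s
38013/J(53) + 18385/(-30320) = 38013/((-101/53)) + 18385/(-30320) = 38013/((-101*1/53)) + 18385*(-1/30320) = 38013/(-101/53) - 3677/6064 = 38013*(-53/101) - 3677/6064 = -2014689/101 - 3677/6064 = -12217445473/612464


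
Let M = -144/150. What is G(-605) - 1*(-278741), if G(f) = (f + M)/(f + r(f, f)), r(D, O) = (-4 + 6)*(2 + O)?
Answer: 12620013924/45275 ≈ 2.7874e+5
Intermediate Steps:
r(D, O) = 4 + 2*O (r(D, O) = 2*(2 + O) = 4 + 2*O)
M = -24/25 (M = -144*1/150 = -24/25 ≈ -0.96000)
G(f) = (-24/25 + f)/(4 + 3*f) (G(f) = (f - 24/25)/(f + (4 + 2*f)) = (-24/25 + f)/(4 + 3*f))
G(-605) - 1*(-278741) = (-24 + 25*(-605))/(25*(4 + 3*(-605))) - 1*(-278741) = (-24 - 15125)/(25*(4 - 1815)) + 278741 = (1/25)*(-15149)/(-1811) + 278741 = (1/25)*(-1/1811)*(-15149) + 278741 = 15149/45275 + 278741 = 12620013924/45275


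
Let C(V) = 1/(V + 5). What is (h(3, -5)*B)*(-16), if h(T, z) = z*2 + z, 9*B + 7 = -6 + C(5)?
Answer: -344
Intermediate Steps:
C(V) = 1/(5 + V)
B = -43/30 (B = -7/9 + (-6 + 1/(5 + 5))/9 = -7/9 + (-6 + 1/10)/9 = -7/9 + (-6 + ⅒)/9 = -7/9 + (⅑)*(-59/10) = -7/9 - 59/90 = -43/30 ≈ -1.4333)
h(T, z) = 3*z (h(T, z) = 2*z + z = 3*z)
(h(3, -5)*B)*(-16) = ((3*(-5))*(-43/30))*(-16) = -15*(-43/30)*(-16) = (43/2)*(-16) = -344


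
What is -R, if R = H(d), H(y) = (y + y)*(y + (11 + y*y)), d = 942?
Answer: -1673589228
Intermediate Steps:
H(y) = 2*y*(11 + y + y²) (H(y) = (2*y)*(y + (11 + y²)) = (2*y)*(11 + y + y²) = 2*y*(11 + y + y²))
R = 1673589228 (R = 2*942*(11 + 942 + 942²) = 2*942*(11 + 942 + 887364) = 2*942*888317 = 1673589228)
-R = -1*1673589228 = -1673589228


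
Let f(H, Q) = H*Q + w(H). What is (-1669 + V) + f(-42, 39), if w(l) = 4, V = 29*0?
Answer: -3303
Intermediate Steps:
V = 0
f(H, Q) = 4 + H*Q (f(H, Q) = H*Q + 4 = 4 + H*Q)
(-1669 + V) + f(-42, 39) = (-1669 + 0) + (4 - 42*39) = -1669 + (4 - 1638) = -1669 - 1634 = -3303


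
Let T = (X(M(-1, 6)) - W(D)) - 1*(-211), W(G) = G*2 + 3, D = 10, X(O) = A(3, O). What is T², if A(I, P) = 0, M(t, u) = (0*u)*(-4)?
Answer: 35344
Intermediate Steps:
M(t, u) = 0 (M(t, u) = 0*(-4) = 0)
X(O) = 0
W(G) = 3 + 2*G (W(G) = 2*G + 3 = 3 + 2*G)
T = 188 (T = (0 - (3 + 2*10)) - 1*(-211) = (0 - (3 + 20)) + 211 = (0 - 1*23) + 211 = (0 - 23) + 211 = -23 + 211 = 188)
T² = 188² = 35344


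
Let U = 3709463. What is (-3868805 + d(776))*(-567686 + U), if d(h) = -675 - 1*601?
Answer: -12158931473937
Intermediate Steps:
d(h) = -1276 (d(h) = -675 - 601 = -1276)
(-3868805 + d(776))*(-567686 + U) = (-3868805 - 1276)*(-567686 + 3709463) = -3870081*3141777 = -12158931473937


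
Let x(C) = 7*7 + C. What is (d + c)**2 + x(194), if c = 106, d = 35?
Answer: 20124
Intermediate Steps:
x(C) = 49 + C
(d + c)**2 + x(194) = (35 + 106)**2 + (49 + 194) = 141**2 + 243 = 19881 + 243 = 20124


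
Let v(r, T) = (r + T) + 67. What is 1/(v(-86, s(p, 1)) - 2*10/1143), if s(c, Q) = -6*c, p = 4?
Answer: -1143/49169 ≈ -0.023246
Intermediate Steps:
v(r, T) = 67 + T + r (v(r, T) = (T + r) + 67 = 67 + T + r)
1/(v(-86, s(p, 1)) - 2*10/1143) = 1/((67 - 6*4 - 86) - 2*10/1143) = 1/((67 - 24 - 86) - 20*1/1143) = 1/(-43 - 20/1143) = 1/(-49169/1143) = -1143/49169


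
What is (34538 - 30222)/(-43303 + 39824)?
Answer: -4316/3479 ≈ -1.2406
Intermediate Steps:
(34538 - 30222)/(-43303 + 39824) = 4316/(-3479) = 4316*(-1/3479) = -4316/3479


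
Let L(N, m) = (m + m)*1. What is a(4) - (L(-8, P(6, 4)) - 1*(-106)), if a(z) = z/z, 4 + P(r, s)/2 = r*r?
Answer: -233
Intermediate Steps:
P(r, s) = -8 + 2*r² (P(r, s) = -8 + 2*(r*r) = -8 + 2*r²)
L(N, m) = 2*m (L(N, m) = (2*m)*1 = 2*m)
a(z) = 1
a(4) - (L(-8, P(6, 4)) - 1*(-106)) = 1 - (2*(-8 + 2*6²) - 1*(-106)) = 1 - (2*(-8 + 2*36) + 106) = 1 - (2*(-8 + 72) + 106) = 1 - (2*64 + 106) = 1 - (128 + 106) = 1 - 1*234 = 1 - 234 = -233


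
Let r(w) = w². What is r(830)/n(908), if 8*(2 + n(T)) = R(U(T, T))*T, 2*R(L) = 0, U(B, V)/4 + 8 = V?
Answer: -344450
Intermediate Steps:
U(B, V) = -32 + 4*V
R(L) = 0 (R(L) = (½)*0 = 0)
n(T) = -2 (n(T) = -2 + (0*T)/8 = -2 + (⅛)*0 = -2 + 0 = -2)
r(830)/n(908) = 830²/(-2) = 688900*(-½) = -344450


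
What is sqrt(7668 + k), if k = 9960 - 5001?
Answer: 3*sqrt(1403) ≈ 112.37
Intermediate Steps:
k = 4959
sqrt(7668 + k) = sqrt(7668 + 4959) = sqrt(12627) = 3*sqrt(1403)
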